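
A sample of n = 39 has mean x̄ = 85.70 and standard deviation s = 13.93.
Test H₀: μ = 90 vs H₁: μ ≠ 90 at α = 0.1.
One-sample t-test:
H₀: μ = 90
H₁: μ ≠ 90
df = n - 1 = 38
t = (x̄ - μ₀) / (s/√n) = (85.70 - 90) / (13.93/√39) = -1.928
p-value = 0.0614

Since p-value < α = 0.1, we reject H₀.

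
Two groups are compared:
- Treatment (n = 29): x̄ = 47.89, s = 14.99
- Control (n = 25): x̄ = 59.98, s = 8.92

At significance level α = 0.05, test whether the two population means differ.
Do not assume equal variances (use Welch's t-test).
Welch's two-sample t-test:
H₀: μ₁ = μ₂
H₁: μ₁ ≠ μ₂
s₁²/n₁ = 14.99²/29 = 7.7483,  s₂²/n₂ = 8.92²/25 = 3.1827
SE = √(s₁²/n₁ + s₂²/n₂) = √(7.7483 + 3.1827) = 3.3062
df (Welch-Satterthwaite) = (s₁²/n₁ + s₂²/n₂)² / [(s₁²/n₁)²/(n₁-1) + (s₂²/n₂)²/(n₂-1)] ≈ 46.56
t = (x̄₁ - x̄₂) / SE = (47.89 - 59.98) / 3.3062 = -12.09 / 3.3062 = -3.657
p-value = 0.0006

Since p-value < α = 0.05, we reject H₀.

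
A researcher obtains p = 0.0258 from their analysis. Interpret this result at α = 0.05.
Since p = 0.0258 < α = 0.05, reject H₀.
There is sufficient evidence to reject the null hypothesis; the result is statistically significant at the 0.05 level.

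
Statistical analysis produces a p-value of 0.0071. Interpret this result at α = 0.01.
Since p = 0.0071 < α = 0.01, reject H₀.
There is sufficient evidence to reject the null hypothesis; the result is statistically significant at the 0.01 level.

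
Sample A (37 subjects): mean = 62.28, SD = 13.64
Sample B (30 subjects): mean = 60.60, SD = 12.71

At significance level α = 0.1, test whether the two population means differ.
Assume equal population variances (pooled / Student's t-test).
Student's two-sample t-test (equal variances):
H₀: μ₁ = μ₂
H₁: μ₁ ≠ μ₂
df = n₁ + n₂ - 2 = 65
Pooled variance s_p² = [(n₁-1)s₁² + (n₂-1)s₂²] / (n₁ + n₂ - 2) = [(36)(13.64²) + (29)(12.71²)] / 65 = 175.1164
SE = √(s_p²(1/n₁ + 1/n₂)) = √(175.1164 × (1/37 + 1/30)) = 3.2512
t = (x̄₁ - x̄₂) / SE = (62.28 - 60.60) / 3.2512 = 1.68 / 3.2512 = 0.517
p-value = 0.6071

Since p-value > α = 0.1, we fail to reject H₀.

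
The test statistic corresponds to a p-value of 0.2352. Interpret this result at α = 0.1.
Since p = 0.2352 > α = 0.1, fail to reject H₀.
There is insufficient evidence to reject the null hypothesis; the result is not statistically significant at the 0.1 level.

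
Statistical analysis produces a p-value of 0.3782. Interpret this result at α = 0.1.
Since p = 0.3782 > α = 0.1, fail to reject H₀.
There is insufficient evidence to reject the null hypothesis; the result is not statistically significant at the 0.1 level.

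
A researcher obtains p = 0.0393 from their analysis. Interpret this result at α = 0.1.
Since p = 0.0393 < α = 0.1, reject H₀.
There is sufficient evidence to reject the null hypothesis; the result is statistically significant at the 0.1 level.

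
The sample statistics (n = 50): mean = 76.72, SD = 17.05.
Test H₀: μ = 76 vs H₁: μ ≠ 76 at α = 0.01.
One-sample t-test:
H₀: μ = 76
H₁: μ ≠ 76
df = n - 1 = 49
t = (x̄ - μ₀) / (s/√n) = (76.72 - 76) / (17.05/√50) = 0.299
p-value = 0.7665

Since p-value > α = 0.01, we fail to reject H₀.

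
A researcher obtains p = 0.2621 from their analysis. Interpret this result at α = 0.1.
Since p = 0.2621 > α = 0.1, fail to reject H₀.
There is insufficient evidence to reject the null hypothesis; the result is not statistically significant at the 0.1 level.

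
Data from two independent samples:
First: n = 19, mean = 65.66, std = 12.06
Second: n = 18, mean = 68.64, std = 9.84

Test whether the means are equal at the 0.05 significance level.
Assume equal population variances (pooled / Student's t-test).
Student's two-sample t-test (equal variances):
H₀: μ₁ = μ₂
H₁: μ₁ ≠ μ₂
df = n₁ + n₂ - 2 = 35
Pooled variance s_p² = [(n₁-1)s₁² + (n₂-1)s₂²] / (n₁ + n₂ - 2) = [(18)(12.06²) + (17)(9.84²)] / 35 = 121.8291
SE = √(s_p²(1/n₁ + 1/n₂)) = √(121.8291 × (1/19 + 1/18)) = 3.6305
t = (x̄₁ - x̄₂) / SE = (65.66 - 68.64) / 3.6305 = -2.98 / 3.6305 = -0.821
p-value = 0.4173

Since p-value > α = 0.05, we fail to reject H₀.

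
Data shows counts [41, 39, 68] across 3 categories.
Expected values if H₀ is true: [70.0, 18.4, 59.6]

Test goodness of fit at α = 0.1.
Chi-square goodness of fit test:
H₀: observed counts match expected distribution
H₁: observed counts differ from expected distribution
df = k - 1 = 2
χ² = Σ(O - E)²/E
   = (41 - 70.0)²/70.0 + (39 - 18.4)²/18.4 + (68 - 59.6)²/59.6
   = 12.014 + 23.063 + 1.184
   = 36.26
p-value < 0.0001

Since p-value < α = 0.1, we reject H₀.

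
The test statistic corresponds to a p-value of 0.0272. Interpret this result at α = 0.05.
Since p = 0.0272 < α = 0.05, reject H₀.
There is sufficient evidence to reject the null hypothesis; the result is statistically significant at the 0.05 level.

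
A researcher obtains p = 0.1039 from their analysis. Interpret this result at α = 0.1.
Since p = 0.1039 > α = 0.1, fail to reject H₀.
There is insufficient evidence to reject the null hypothesis; the result is not statistically significant at the 0.1 level.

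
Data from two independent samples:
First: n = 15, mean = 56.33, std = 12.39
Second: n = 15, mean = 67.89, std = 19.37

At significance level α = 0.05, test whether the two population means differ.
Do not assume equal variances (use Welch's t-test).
Welch's two-sample t-test:
H₀: μ₁ = μ₂
H₁: μ₁ ≠ μ₂
s₁²/n₁ = 12.39²/15 = 10.2341,  s₂²/n₂ = 19.37²/15 = 25.0131
SE = √(s₁²/n₁ + s₂²/n₂) = √(10.2341 + 25.0131) = 5.9369
df (Welch-Satterthwaite) = (s₁²/n₁ + s₂²/n₂)² / [(s₁²/n₁)²/(n₁-1) + (s₂²/n₂)²/(n₂-1)] ≈ 23.81
t = (x̄₁ - x̄₂) / SE = (56.33 - 67.89) / 5.9369 = -11.56 / 5.9369 = -1.947
p-value = 0.0634

Since p-value > α = 0.05, we fail to reject H₀.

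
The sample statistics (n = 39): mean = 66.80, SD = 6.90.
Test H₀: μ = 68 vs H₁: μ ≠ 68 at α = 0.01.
One-sample t-test:
H₀: μ = 68
H₁: μ ≠ 68
df = n - 1 = 38
t = (x̄ - μ₀) / (s/√n) = (66.80 - 68) / (6.90/√39) = -1.086
p-value = 0.2843

Since p-value > α = 0.01, we fail to reject H₀.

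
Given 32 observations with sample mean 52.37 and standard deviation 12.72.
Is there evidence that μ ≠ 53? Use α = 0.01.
One-sample t-test:
H₀: μ = 53
H₁: μ ≠ 53
df = n - 1 = 31
t = (x̄ - μ₀) / (s/√n) = (52.37 - 53) / (12.72/√32) = -0.280
p-value = 0.7812

Since p-value > α = 0.01, we fail to reject H₀.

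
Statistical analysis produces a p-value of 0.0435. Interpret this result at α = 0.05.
Since p = 0.0435 < α = 0.05, reject H₀.
There is sufficient evidence to reject the null hypothesis; the result is statistically significant at the 0.05 level.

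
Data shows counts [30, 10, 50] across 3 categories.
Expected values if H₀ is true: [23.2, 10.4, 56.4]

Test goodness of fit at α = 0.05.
Chi-square goodness of fit test:
H₀: observed counts match expected distribution
H₁: observed counts differ from expected distribution
df = k - 1 = 2
χ² = Σ(O - E)²/E
   = (30 - 23.2)²/23.2 + (10 - 10.4)²/10.4 + (50 - 56.4)²/56.4
   = 1.993 + 0.015 + 0.726
   = 2.73
p-value = 0.2548

Since p-value > α = 0.05, we fail to reject H₀.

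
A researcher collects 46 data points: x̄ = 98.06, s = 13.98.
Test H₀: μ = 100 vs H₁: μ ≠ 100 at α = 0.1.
One-sample t-test:
H₀: μ = 100
H₁: μ ≠ 100
df = n - 1 = 45
t = (x̄ - μ₀) / (s/√n) = (98.06 - 100) / (13.98/√46) = -0.941
p-value = 0.3516

Since p-value > α = 0.1, we fail to reject H₀.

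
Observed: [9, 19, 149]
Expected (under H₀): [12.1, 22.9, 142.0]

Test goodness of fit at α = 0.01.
Chi-square goodness of fit test:
H₀: observed counts match expected distribution
H₁: observed counts differ from expected distribution
df = k - 1 = 2
χ² = Σ(O - E)²/E
   = (9 - 12.1)²/12.1 + (19 - 22.9)²/22.9 + (149 - 142.0)²/142.0
   = 0.794 + 0.664 + 0.345
   = 1.80
p-value = 0.4059

Since p-value > α = 0.01, we fail to reject H₀.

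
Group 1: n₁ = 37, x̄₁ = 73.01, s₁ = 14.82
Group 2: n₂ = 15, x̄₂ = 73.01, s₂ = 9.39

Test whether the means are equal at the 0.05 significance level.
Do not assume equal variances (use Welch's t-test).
Welch's two-sample t-test:
H₀: μ₁ = μ₂
H₁: μ₁ ≠ μ₂
s₁²/n₁ = 14.82²/37 = 5.9360,  s₂²/n₂ = 9.39²/15 = 5.8781
SE = √(s₁²/n₁ + s₂²/n₂) = √(5.9360 + 5.8781) = 3.4372
df (Welch-Satterthwaite) = (s₁²/n₁ + s₂²/n₂)² / [(s₁²/n₁)²/(n₁-1) + (s₂²/n₂)²/(n₂-1)] ≈ 40.49
t = (x̄₁ - x̄₂) / SE = (73.01 - 73.01) / 3.4372 = 0.00 / 3.4372 = 0.000
p-value = 1.0000

Since p-value > α = 0.05, we fail to reject H₀.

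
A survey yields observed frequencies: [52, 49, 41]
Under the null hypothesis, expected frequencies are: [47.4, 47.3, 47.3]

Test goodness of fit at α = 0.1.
Chi-square goodness of fit test:
H₀: observed counts match expected distribution
H₁: observed counts differ from expected distribution
df = k - 1 = 2
χ² = Σ(O - E)²/E
   = (52 - 47.4)²/47.4 + (49 - 47.3)²/47.3 + (41 - 47.3)²/47.3
   = 0.446 + 0.061 + 0.839
   = 1.35
p-value = 0.5100

Since p-value > α = 0.1, we fail to reject H₀.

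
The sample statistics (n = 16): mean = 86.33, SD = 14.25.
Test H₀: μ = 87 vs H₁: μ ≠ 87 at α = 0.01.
One-sample t-test:
H₀: μ = 87
H₁: μ ≠ 87
df = n - 1 = 15
t = (x̄ - μ₀) / (s/√n) = (86.33 - 87) / (14.25/√16) = -0.188
p-value = 0.8533

Since p-value > α = 0.01, we fail to reject H₀.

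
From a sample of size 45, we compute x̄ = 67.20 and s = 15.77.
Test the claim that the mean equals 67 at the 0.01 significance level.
One-sample t-test:
H₀: μ = 67
H₁: μ ≠ 67
df = n - 1 = 44
t = (x̄ - μ₀) / (s/√n) = (67.20 - 67) / (15.77/√45) = 0.085
p-value = 0.9326

Since p-value > α = 0.01, we fail to reject H₀.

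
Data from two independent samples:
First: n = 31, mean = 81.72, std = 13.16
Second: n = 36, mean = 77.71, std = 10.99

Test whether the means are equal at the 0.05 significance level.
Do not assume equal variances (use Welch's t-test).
Welch's two-sample t-test:
H₀: μ₁ = μ₂
H₁: μ₁ ≠ μ₂
s₁²/n₁ = 13.16²/31 = 5.5866,  s₂²/n₂ = 10.99²/36 = 3.3550
SE = √(s₁²/n₁ + s₂²/n₂) = √(5.5866 + 3.3550) = 2.9903
df (Welch-Satterthwaite) = (s₁²/n₁ + s₂²/n₂)² / [(s₁²/n₁)²/(n₁-1) + (s₂²/n₂)²/(n₂-1)] ≈ 58.70
t = (x̄₁ - x̄₂) / SE = (81.72 - 77.71) / 2.9903 = 4.01 / 2.9903 = 1.341
p-value = 0.1851

Since p-value > α = 0.05, we fail to reject H₀.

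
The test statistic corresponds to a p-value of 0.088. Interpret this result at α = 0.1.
Since p = 0.088 < α = 0.1, reject H₀.
There is sufficient evidence to reject the null hypothesis; the result is statistically significant at the 0.1 level.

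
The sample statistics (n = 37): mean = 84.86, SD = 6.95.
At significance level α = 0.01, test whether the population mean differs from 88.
One-sample t-test:
H₀: μ = 88
H₁: μ ≠ 88
df = n - 1 = 36
t = (x̄ - μ₀) / (s/√n) = (84.86 - 88) / (6.95/√37) = -2.748
p-value = 0.0093

Since p-value < α = 0.01, we reject H₀.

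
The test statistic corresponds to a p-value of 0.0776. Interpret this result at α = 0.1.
Since p = 0.0776 < α = 0.1, reject H₀.
There is sufficient evidence to reject the null hypothesis; the result is statistically significant at the 0.1 level.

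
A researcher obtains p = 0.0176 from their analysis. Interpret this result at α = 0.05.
Since p = 0.0176 < α = 0.05, reject H₀.
There is sufficient evidence to reject the null hypothesis; the result is statistically significant at the 0.05 level.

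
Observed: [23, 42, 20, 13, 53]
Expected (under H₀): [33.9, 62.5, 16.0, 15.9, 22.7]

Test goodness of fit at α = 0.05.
Chi-square goodness of fit test:
H₀: observed counts match expected distribution
H₁: observed counts differ from expected distribution
df = k - 1 = 4
χ² = Σ(O - E)²/E
   = (23 - 33.9)²/33.9 + (42 - 62.5)²/62.5 + (20 - 16.0)²/16.0 + (13 - 15.9)²/15.9 + (53 - 22.7)²/22.7
   = 3.505 + 6.724 + 1.000 + 0.529 + 40.444
   = 52.20
p-value < 0.0001

Since p-value < α = 0.05, we reject H₀.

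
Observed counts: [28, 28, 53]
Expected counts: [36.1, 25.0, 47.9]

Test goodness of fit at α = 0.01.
Chi-square goodness of fit test:
H₀: observed counts match expected distribution
H₁: observed counts differ from expected distribution
df = k - 1 = 2
χ² = Σ(O - E)²/E
   = (28 - 36.1)²/36.1 + (28 - 25.0)²/25.0 + (53 - 47.9)²/47.9
   = 1.817 + 0.360 + 0.543
   = 2.72
p-value = 0.2566

Since p-value > α = 0.01, we fail to reject H₀.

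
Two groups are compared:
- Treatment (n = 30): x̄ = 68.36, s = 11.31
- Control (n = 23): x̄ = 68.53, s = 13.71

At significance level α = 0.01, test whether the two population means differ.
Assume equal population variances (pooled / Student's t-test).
Student's two-sample t-test (equal variances):
H₀: μ₁ = μ₂
H₁: μ₁ ≠ μ₂
df = n₁ + n₂ - 2 = 51
Pooled variance s_p² = [(n₁-1)s₁² + (n₂-1)s₂²] / (n₁ + n₂ - 2) = [(29)(11.31²) + (22)(13.71²)] / 51 = 153.8192
SE = √(s_p²(1/n₁ + 1/n₂)) = √(153.8192 × (1/30 + 1/23)) = 3.4373
t = (x̄₁ - x̄₂) / SE = (68.36 - 68.53) / 3.4373 = -0.17 / 3.4373 = -0.049
p-value = 0.9607

Since p-value > α = 0.01, we fail to reject H₀.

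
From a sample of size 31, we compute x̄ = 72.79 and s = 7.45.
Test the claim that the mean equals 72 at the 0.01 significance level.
One-sample t-test:
H₀: μ = 72
H₁: μ ≠ 72
df = n - 1 = 30
t = (x̄ - μ₀) / (s/√n) = (72.79 - 72) / (7.45/√31) = 0.590
p-value = 0.5593

Since p-value > α = 0.01, we fail to reject H₀.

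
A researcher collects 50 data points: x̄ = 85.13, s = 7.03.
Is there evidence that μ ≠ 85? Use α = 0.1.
One-sample t-test:
H₀: μ = 85
H₁: μ ≠ 85
df = n - 1 = 49
t = (x̄ - μ₀) / (s/√n) = (85.13 - 85) / (7.03/√50) = 0.131
p-value = 0.8965

Since p-value > α = 0.1, we fail to reject H₀.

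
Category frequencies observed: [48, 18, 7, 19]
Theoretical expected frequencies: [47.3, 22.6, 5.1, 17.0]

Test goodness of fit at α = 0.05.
Chi-square goodness of fit test:
H₀: observed counts match expected distribution
H₁: observed counts differ from expected distribution
df = k - 1 = 3
χ² = Σ(O - E)²/E
   = (48 - 47.3)²/47.3 + (18 - 22.6)²/22.6 + (7 - 5.1)²/5.1 + (19 - 17.0)²/17.0
   = 0.010 + 0.936 + 0.708 + 0.235
   = 1.89
p-value = 0.5956

Since p-value > α = 0.05, we fail to reject H₀.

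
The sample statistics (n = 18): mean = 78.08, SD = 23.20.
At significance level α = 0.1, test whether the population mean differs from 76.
One-sample t-test:
H₀: μ = 76
H₁: μ ≠ 76
df = n - 1 = 17
t = (x̄ - μ₀) / (s/√n) = (78.08 - 76) / (23.20/√18) = 0.380
p-value = 0.7084

Since p-value > α = 0.1, we fail to reject H₀.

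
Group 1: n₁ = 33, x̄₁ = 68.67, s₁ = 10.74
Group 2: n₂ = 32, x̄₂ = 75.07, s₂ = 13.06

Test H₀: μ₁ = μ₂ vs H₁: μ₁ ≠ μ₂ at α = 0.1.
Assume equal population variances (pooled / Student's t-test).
Student's two-sample t-test (equal variances):
H₀: μ₁ = μ₂
H₁: μ₁ ≠ μ₂
df = n₁ + n₂ - 2 = 63
Pooled variance s_p² = [(n₁-1)s₁² + (n₂-1)s₂²] / (n₁ + n₂ - 2) = [(32)(10.74²) + (31)(13.06²)] / 63 = 142.5174
SE = √(s_p²(1/n₁ + 1/n₂)) = √(142.5174 × (1/33 + 1/32)) = 2.9618
t = (x̄₁ - x̄₂) / SE = (68.67 - 75.07) / 2.9618 = -6.40 / 2.9618 = -2.161
p-value = 0.0345

Since p-value < α = 0.1, we reject H₀.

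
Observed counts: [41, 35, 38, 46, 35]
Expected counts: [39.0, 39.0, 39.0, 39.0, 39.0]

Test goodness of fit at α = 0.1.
Chi-square goodness of fit test:
H₀: observed counts match expected distribution
H₁: observed counts differ from expected distribution
df = k - 1 = 4
χ² = Σ(O - E)²/E
   = (41 - 39.0)²/39.0 + (35 - 39.0)²/39.0 + (38 - 39.0)²/39.0 + (46 - 39.0)²/39.0 + (35 - 39.0)²/39.0
   = 0.103 + 0.410 + 0.026 + 1.256 + 0.410
   = 2.21
p-value = 0.6981

Since p-value > α = 0.1, we fail to reject H₀.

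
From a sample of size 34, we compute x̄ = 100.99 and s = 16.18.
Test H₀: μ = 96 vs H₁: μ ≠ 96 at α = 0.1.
One-sample t-test:
H₀: μ = 96
H₁: μ ≠ 96
df = n - 1 = 33
t = (x̄ - μ₀) / (s/√n) = (100.99 - 96) / (16.18/√34) = 1.798
p-value = 0.0813

Since p-value < α = 0.1, we reject H₀.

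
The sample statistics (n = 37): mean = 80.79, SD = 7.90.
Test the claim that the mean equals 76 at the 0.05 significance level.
One-sample t-test:
H₀: μ = 76
H₁: μ ≠ 76
df = n - 1 = 36
t = (x̄ - μ₀) / (s/√n) = (80.79 - 76) / (7.90/√37) = 3.688
p-value = 0.0007

Since p-value < α = 0.05, we reject H₀.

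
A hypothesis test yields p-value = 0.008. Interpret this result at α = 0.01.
Since p = 0.008 < α = 0.01, reject H₀.
There is sufficient evidence to reject the null hypothesis; the result is statistically significant at the 0.01 level.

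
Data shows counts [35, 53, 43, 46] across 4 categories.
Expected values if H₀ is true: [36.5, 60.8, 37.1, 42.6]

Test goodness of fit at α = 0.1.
Chi-square goodness of fit test:
H₀: observed counts match expected distribution
H₁: observed counts differ from expected distribution
df = k - 1 = 3
χ² = Σ(O - E)²/E
   = (35 - 36.5)²/36.5 + (53 - 60.8)²/60.8 + (43 - 37.1)²/37.1 + (46 - 42.6)²/42.6
   = 0.062 + 1.001 + 0.938 + 0.271
   = 2.27
p-value = 0.5179

Since p-value > α = 0.1, we fail to reject H₀.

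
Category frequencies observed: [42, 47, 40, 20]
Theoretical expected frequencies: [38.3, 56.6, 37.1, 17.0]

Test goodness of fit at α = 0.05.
Chi-square goodness of fit test:
H₀: observed counts match expected distribution
H₁: observed counts differ from expected distribution
df = k - 1 = 3
χ² = Σ(O - E)²/E
   = (42 - 38.3)²/38.3 + (47 - 56.6)²/56.6 + (40 - 37.1)²/37.1 + (20 - 17.0)²/17.0
   = 0.357 + 1.628 + 0.227 + 0.529
   = 2.74
p-value = 0.4332

Since p-value > α = 0.05, we fail to reject H₀.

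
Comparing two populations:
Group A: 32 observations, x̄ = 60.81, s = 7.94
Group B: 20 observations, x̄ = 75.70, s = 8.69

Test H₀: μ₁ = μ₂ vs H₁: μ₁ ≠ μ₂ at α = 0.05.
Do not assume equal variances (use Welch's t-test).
Welch's two-sample t-test:
H₀: μ₁ = μ₂
H₁: μ₁ ≠ μ₂
s₁²/n₁ = 7.94²/32 = 1.9701,  s₂²/n₂ = 8.69²/20 = 3.7758
SE = √(s₁²/n₁ + s₂²/n₂) = √(1.9701 + 3.7758) = 2.3971
df (Welch-Satterthwaite) = (s₁²/n₁ + s₂²/n₂)² / [(s₁²/n₁)²/(n₁-1) + (s₂²/n₂)²/(n₂-1)] ≈ 37.71
t = (x̄₁ - x̄₂) / SE = (60.81 - 75.70) / 2.3971 = -14.89 / 2.3971 = -6.212
p-value < 0.0001

Since p-value < α = 0.05, we reject H₀.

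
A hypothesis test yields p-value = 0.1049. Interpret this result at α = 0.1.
Since p = 0.1049 > α = 0.1, fail to reject H₀.
There is insufficient evidence to reject the null hypothesis; the result is not statistically significant at the 0.1 level.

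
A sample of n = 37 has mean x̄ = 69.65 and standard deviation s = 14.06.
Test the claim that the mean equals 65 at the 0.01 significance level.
One-sample t-test:
H₀: μ = 65
H₁: μ ≠ 65
df = n - 1 = 36
t = (x̄ - μ₀) / (s/√n) = (69.65 - 65) / (14.06/√37) = 2.012
p-value = 0.0518

Since p-value > α = 0.01, we fail to reject H₀.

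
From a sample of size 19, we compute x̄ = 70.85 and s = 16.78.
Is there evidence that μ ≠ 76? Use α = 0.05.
One-sample t-test:
H₀: μ = 76
H₁: μ ≠ 76
df = n - 1 = 18
t = (x̄ - μ₀) / (s/√n) = (70.85 - 76) / (16.78/√19) = -1.338
p-value = 0.1976

Since p-value > α = 0.05, we fail to reject H₀.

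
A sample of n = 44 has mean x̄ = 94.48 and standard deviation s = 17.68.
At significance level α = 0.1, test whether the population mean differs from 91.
One-sample t-test:
H₀: μ = 91
H₁: μ ≠ 91
df = n - 1 = 43
t = (x̄ - μ₀) / (s/√n) = (94.48 - 91) / (17.68/√44) = 1.306
p-value = 0.1986

Since p-value > α = 0.1, we fail to reject H₀.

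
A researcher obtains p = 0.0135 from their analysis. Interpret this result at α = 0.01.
Since p = 0.0135 > α = 0.01, fail to reject H₀.
There is insufficient evidence to reject the null hypothesis; the result is not statistically significant at the 0.01 level.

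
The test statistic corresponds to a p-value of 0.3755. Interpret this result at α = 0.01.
Since p = 0.3755 > α = 0.01, fail to reject H₀.
There is insufficient evidence to reject the null hypothesis; the result is not statistically significant at the 0.01 level.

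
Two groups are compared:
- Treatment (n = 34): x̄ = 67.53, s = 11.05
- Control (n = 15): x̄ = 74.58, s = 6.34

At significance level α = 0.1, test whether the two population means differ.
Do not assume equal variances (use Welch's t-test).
Welch's two-sample t-test:
H₀: μ₁ = μ₂
H₁: μ₁ ≠ μ₂
s₁²/n₁ = 11.05²/34 = 3.5913,  s₂²/n₂ = 6.34²/15 = 2.6797
SE = √(s₁²/n₁ + s₂²/n₂) = √(3.5913 + 2.6797) = 2.5042
df (Welch-Satterthwaite) = (s₁²/n₁ + s₂²/n₂)² / [(s₁²/n₁)²/(n₁-1) + (s₂²/n₂)²/(n₂-1)] ≈ 43.51
t = (x̄₁ - x̄₂) / SE = (67.53 - 74.58) / 2.5042 = -7.05 / 2.5042 = -2.815
p-value = 0.0073

Since p-value < α = 0.1, we reject H₀.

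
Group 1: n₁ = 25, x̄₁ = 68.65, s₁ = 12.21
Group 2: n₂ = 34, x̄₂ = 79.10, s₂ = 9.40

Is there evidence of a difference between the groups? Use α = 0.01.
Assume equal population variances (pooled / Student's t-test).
Student's two-sample t-test (equal variances):
H₀: μ₁ = μ₂
H₁: μ₁ ≠ μ₂
df = n₁ + n₂ - 2 = 57
Pooled variance s_p² = [(n₁-1)s₁² + (n₂-1)s₂²] / (n₁ + n₂ - 2) = [(24)(12.21²) + (33)(9.40²)] / 57 = 113.9280
SE = √(s_p²(1/n₁ + 1/n₂)) = √(113.9280 × (1/25 + 1/34)) = 2.8121
t = (x̄₁ - x̄₂) / SE = (68.65 - 79.10) / 2.8121 = -10.45 / 2.8121 = -3.716
p-value = 0.0005

Since p-value < α = 0.01, we reject H₀.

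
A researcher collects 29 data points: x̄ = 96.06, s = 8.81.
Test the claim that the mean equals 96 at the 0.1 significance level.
One-sample t-test:
H₀: μ = 96
H₁: μ ≠ 96
df = n - 1 = 28
t = (x̄ - μ₀) / (s/√n) = (96.06 - 96) / (8.81/√29) = 0.037
p-value = 0.9710

Since p-value > α = 0.1, we fail to reject H₀.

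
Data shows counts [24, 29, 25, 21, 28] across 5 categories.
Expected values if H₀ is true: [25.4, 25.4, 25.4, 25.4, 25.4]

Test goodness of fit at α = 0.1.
Chi-square goodness of fit test:
H₀: observed counts match expected distribution
H₁: observed counts differ from expected distribution
df = k - 1 = 4
χ² = Σ(O - E)²/E
   = (24 - 25.4)²/25.4 + (29 - 25.4)²/25.4 + (25 - 25.4)²/25.4 + (21 - 25.4)²/25.4 + (28 - 25.4)²/25.4
   = 0.077 + 0.510 + 0.006 + 0.762 + 0.266
   = 1.62
p-value = 0.8048

Since p-value > α = 0.1, we fail to reject H₀.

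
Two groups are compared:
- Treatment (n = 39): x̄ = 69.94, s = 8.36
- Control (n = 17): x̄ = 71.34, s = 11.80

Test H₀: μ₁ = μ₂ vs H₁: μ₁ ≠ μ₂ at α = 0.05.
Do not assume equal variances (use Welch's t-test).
Welch's two-sample t-test:
H₀: μ₁ = μ₂
H₁: μ₁ ≠ μ₂
s₁²/n₁ = 8.36²/39 = 1.7920,  s₂²/n₂ = 11.80²/17 = 8.1906
SE = √(s₁²/n₁ + s₂²/n₂) = √(1.7920 + 8.1906) = 3.1595
df (Welch-Satterthwaite) = (s₁²/n₁ + s₂²/n₂)² / [(s₁²/n₁)²/(n₁-1) + (s₂²/n₂)²/(n₂-1)] ≈ 23.30
t = (x̄₁ - x̄₂) / SE = (69.94 - 71.34) / 3.1595 = -1.40 / 3.1595 = -0.443
p-value = 0.6618

Since p-value > α = 0.05, we fail to reject H₀.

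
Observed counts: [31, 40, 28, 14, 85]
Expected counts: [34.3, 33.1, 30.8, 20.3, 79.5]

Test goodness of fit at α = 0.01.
Chi-square goodness of fit test:
H₀: observed counts match expected distribution
H₁: observed counts differ from expected distribution
df = k - 1 = 4
χ² = Σ(O - E)²/E
   = (31 - 34.3)²/34.3 + (40 - 33.1)²/33.1 + (28 - 30.8)²/30.8 + (14 - 20.3)²/20.3 + (85 - 79.5)²/79.5
   = 0.317 + 1.438 + 0.255 + 1.955 + 0.381
   = 4.35
p-value = 0.3612

Since p-value > α = 0.01, we fail to reject H₀.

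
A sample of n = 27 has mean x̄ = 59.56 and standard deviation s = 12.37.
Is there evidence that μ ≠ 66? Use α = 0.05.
One-sample t-test:
H₀: μ = 66
H₁: μ ≠ 66
df = n - 1 = 26
t = (x̄ - μ₀) / (s/√n) = (59.56 - 66) / (12.37/√27) = -2.705
p-value = 0.0119

Since p-value < α = 0.05, we reject H₀.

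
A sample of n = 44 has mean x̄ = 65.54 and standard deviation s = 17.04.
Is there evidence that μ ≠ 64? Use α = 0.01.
One-sample t-test:
H₀: μ = 64
H₁: μ ≠ 64
df = n - 1 = 43
t = (x̄ - μ₀) / (s/√n) = (65.54 - 64) / (17.04/√44) = 0.599
p-value = 0.5520

Since p-value > α = 0.01, we fail to reject H₀.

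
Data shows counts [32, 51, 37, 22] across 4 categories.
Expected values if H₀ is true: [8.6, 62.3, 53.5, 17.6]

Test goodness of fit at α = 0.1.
Chi-square goodness of fit test:
H₀: observed counts match expected distribution
H₁: observed counts differ from expected distribution
df = k - 1 = 3
χ² = Σ(O - E)²/E
   = (32 - 8.6)²/8.6 + (51 - 62.3)²/62.3 + (37 - 53.5)²/53.5 + (22 - 17.6)²/17.6
   = 63.670 + 2.050 + 5.089 + 1.100
   = 71.91
p-value < 0.0001

Since p-value < α = 0.1, we reject H₀.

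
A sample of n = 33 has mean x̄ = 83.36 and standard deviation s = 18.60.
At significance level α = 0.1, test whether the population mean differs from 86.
One-sample t-test:
H₀: μ = 86
H₁: μ ≠ 86
df = n - 1 = 32
t = (x̄ - μ₀) / (s/√n) = (83.36 - 86) / (18.60/√33) = -0.815
p-value = 0.4209

Since p-value > α = 0.1, we fail to reject H₀.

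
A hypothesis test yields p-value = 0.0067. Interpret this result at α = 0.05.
Since p = 0.0067 < α = 0.05, reject H₀.
There is sufficient evidence to reject the null hypothesis; the result is statistically significant at the 0.05 level.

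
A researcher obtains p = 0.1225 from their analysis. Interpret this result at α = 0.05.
Since p = 0.1225 > α = 0.05, fail to reject H₀.
There is insufficient evidence to reject the null hypothesis; the result is not statistically significant at the 0.05 level.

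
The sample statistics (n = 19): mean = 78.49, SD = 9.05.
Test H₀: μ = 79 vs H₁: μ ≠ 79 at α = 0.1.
One-sample t-test:
H₀: μ = 79
H₁: μ ≠ 79
df = n - 1 = 18
t = (x̄ - μ₀) / (s/√n) = (78.49 - 79) / (9.05/√19) = -0.246
p-value = 0.8087

Since p-value > α = 0.1, we fail to reject H₀.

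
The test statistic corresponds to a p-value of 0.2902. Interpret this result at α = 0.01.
Since p = 0.2902 > α = 0.01, fail to reject H₀.
There is insufficient evidence to reject the null hypothesis; the result is not statistically significant at the 0.01 level.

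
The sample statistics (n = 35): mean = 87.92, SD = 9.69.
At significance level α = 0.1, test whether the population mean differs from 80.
One-sample t-test:
H₀: μ = 80
H₁: μ ≠ 80
df = n - 1 = 34
t = (x̄ - μ₀) / (s/√n) = (87.92 - 80) / (9.69/√35) = 4.835
p-value < 0.0001

Since p-value < α = 0.1, we reject H₀.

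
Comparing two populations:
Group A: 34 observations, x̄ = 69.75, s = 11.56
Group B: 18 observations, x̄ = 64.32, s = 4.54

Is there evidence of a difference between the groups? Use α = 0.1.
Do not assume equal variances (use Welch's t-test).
Welch's two-sample t-test:
H₀: μ₁ = μ₂
H₁: μ₁ ≠ μ₂
s₁²/n₁ = 11.56²/34 = 3.9304,  s₂²/n₂ = 4.54²/18 = 1.1451
SE = √(s₁²/n₁ + s₂²/n₂) = √(3.9304 + 1.1451) = 2.2529
df (Welch-Satterthwaite) = (s₁²/n₁ + s₂²/n₂)² / [(s₁²/n₁)²/(n₁-1) + (s₂²/n₂)²/(n₂-1)] ≈ 47.25
t = (x̄₁ - x̄₂) / SE = (69.75 - 64.32) / 2.2529 = 5.43 / 2.2529 = 2.410
p-value = 0.0199

Since p-value < α = 0.1, we reject H₀.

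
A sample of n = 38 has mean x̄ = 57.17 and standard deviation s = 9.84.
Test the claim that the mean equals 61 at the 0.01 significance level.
One-sample t-test:
H₀: μ = 61
H₁: μ ≠ 61
df = n - 1 = 37
t = (x̄ - μ₀) / (s/√n) = (57.17 - 61) / (9.84/√38) = -2.399
p-value = 0.0216

Since p-value > α = 0.01, we fail to reject H₀.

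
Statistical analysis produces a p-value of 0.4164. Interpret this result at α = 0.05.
Since p = 0.4164 > α = 0.05, fail to reject H₀.
There is insufficient evidence to reject the null hypothesis; the result is not statistically significant at the 0.05 level.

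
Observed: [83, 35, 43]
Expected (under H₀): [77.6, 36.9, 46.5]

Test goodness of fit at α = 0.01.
Chi-square goodness of fit test:
H₀: observed counts match expected distribution
H₁: observed counts differ from expected distribution
df = k - 1 = 2
χ² = Σ(O - E)²/E
   = (83 - 77.6)²/77.6 + (35 - 36.9)²/36.9 + (43 - 46.5)²/46.5
   = 0.376 + 0.098 + 0.263
   = 0.74
p-value = 0.6918

Since p-value > α = 0.01, we fail to reject H₀.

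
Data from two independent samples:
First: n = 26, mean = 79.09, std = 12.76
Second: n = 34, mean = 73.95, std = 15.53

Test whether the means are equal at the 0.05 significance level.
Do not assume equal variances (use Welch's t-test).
Welch's two-sample t-test:
H₀: μ₁ = μ₂
H₁: μ₁ ≠ μ₂
s₁²/n₁ = 12.76²/26 = 6.2622,  s₂²/n₂ = 15.53²/34 = 7.0936
SE = √(s₁²/n₁ + s₂²/n₂) = √(6.2622 + 7.0936) = 3.6546
df (Welch-Satterthwaite) = (s₁²/n₁ + s₂²/n₂)² / [(s₁²/n₁)²/(n₁-1) + (s₂²/n₂)²/(n₂-1)] ≈ 57.66
t = (x̄₁ - x̄₂) / SE = (79.09 - 73.95) / 3.6546 = 5.14 / 3.6546 = 1.406
p-value = 0.1650

Since p-value > α = 0.05, we fail to reject H₀.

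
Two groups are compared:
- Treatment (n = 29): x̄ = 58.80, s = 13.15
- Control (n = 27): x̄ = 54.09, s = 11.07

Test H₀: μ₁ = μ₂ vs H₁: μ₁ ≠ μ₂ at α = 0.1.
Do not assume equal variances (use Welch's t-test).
Welch's two-sample t-test:
H₀: μ₁ = μ₂
H₁: μ₁ ≠ μ₂
s₁²/n₁ = 13.15²/29 = 5.9628,  s₂²/n₂ = 11.07²/27 = 4.5387
SE = √(s₁²/n₁ + s₂²/n₂) = √(5.9628 + 4.5387) = 3.2406
df (Welch-Satterthwaite) = (s₁²/n₁ + s₂²/n₂)² / [(s₁²/n₁)²/(n₁-1) + (s₂²/n₂)²/(n₂-1)] ≈ 53.48
t = (x̄₁ - x̄₂) / SE = (58.80 - 54.09) / 3.2406 = 4.71 / 3.2406 = 1.453
p-value = 0.1519

Since p-value > α = 0.1, we fail to reject H₀.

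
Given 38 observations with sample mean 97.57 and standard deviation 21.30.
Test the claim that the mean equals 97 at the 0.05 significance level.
One-sample t-test:
H₀: μ = 97
H₁: μ ≠ 97
df = n - 1 = 37
t = (x̄ - μ₀) / (s/√n) = (97.57 - 97) / (21.30/√38) = 0.165
p-value = 0.8699

Since p-value > α = 0.05, we fail to reject H₀.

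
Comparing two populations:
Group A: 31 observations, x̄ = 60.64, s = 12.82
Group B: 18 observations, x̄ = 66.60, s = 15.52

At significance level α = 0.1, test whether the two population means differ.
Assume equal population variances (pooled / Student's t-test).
Student's two-sample t-test (equal variances):
H₀: μ₁ = μ₂
H₁: μ₁ ≠ μ₂
df = n₁ + n₂ - 2 = 47
Pooled variance s_p² = [(n₁-1)s₁² + (n₂-1)s₂²] / (n₁ + n₂ - 2) = [(30)(12.82²) + (17)(15.52²)] / 47 = 192.0291
SE = √(s_p²(1/n₁ + 1/n₂)) = √(192.0291 × (1/31 + 1/18)) = 4.1064
t = (x̄₁ - x̄₂) / SE = (60.64 - 66.60) / 4.1064 = -5.96 / 4.1064 = -1.451
p-value = 0.1533

Since p-value > α = 0.1, we fail to reject H₀.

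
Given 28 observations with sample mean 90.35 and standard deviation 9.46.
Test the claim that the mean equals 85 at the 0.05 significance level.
One-sample t-test:
H₀: μ = 85
H₁: μ ≠ 85
df = n - 1 = 27
t = (x̄ - μ₀) / (s/√n) = (90.35 - 85) / (9.46/√28) = 2.993
p-value = 0.0059

Since p-value < α = 0.05, we reject H₀.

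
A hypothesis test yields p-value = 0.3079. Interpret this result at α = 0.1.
Since p = 0.3079 > α = 0.1, fail to reject H₀.
There is insufficient evidence to reject the null hypothesis; the result is not statistically significant at the 0.1 level.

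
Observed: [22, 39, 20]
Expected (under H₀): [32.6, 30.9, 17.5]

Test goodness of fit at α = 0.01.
Chi-square goodness of fit test:
H₀: observed counts match expected distribution
H₁: observed counts differ from expected distribution
df = k - 1 = 2
χ² = Σ(O - E)²/E
   = (22 - 32.6)²/32.6 + (39 - 30.9)²/30.9 + (20 - 17.5)²/17.5
   = 3.447 + 2.123 + 0.357
   = 5.93
p-value = 0.0516

Since p-value > α = 0.01, we fail to reject H₀.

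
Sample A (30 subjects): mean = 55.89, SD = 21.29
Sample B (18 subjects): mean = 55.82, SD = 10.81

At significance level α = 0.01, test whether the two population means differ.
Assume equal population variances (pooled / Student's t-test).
Student's two-sample t-test (equal variances):
H₀: μ₁ = μ₂
H₁: μ₁ ≠ μ₂
df = n₁ + n₂ - 2 = 46
Pooled variance s_p² = [(n₁-1)s₁² + (n₂-1)s₂²] / (n₁ + n₂ - 2) = [(29)(21.29²) + (17)(10.81²)] / 46 = 328.9394
SE = √(s_p²(1/n₁ + 1/n₂)) = √(328.9394 × (1/30 + 1/18)) = 5.4073
t = (x̄₁ - x̄₂) / SE = (55.89 - 55.82) / 5.4073 = 0.07 / 5.4073 = 0.013
p-value = 0.9897

Since p-value > α = 0.01, we fail to reject H₀.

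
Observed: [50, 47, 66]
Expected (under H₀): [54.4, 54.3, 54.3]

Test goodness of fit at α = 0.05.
Chi-square goodness of fit test:
H₀: observed counts match expected distribution
H₁: observed counts differ from expected distribution
df = k - 1 = 2
χ² = Σ(O - E)²/E
   = (50 - 54.4)²/54.4 + (47 - 54.3)²/54.3 + (66 - 54.3)²/54.3
   = 0.356 + 0.981 + 2.521
   = 3.86
p-value = 0.1453

Since p-value > α = 0.05, we fail to reject H₀.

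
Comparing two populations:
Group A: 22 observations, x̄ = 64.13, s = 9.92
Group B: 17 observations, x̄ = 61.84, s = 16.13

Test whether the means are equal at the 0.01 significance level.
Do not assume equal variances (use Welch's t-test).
Welch's two-sample t-test:
H₀: μ₁ = μ₂
H₁: μ₁ ≠ μ₂
s₁²/n₁ = 9.92²/22 = 4.4730,  s₂²/n₂ = 16.13²/17 = 15.3045
SE = √(s₁²/n₁ + s₂²/n₂) = √(4.4730 + 15.3045) = 4.4472
df (Welch-Satterthwaite) = (s₁²/n₁ + s₂²/n₂)² / [(s₁²/n₁)²/(n₁-1) + (s₂²/n₂)²/(n₂-1)] ≈ 25.09
t = (x̄₁ - x̄₂) / SE = (64.13 - 61.84) / 4.4472 = 2.29 / 4.4472 = 0.515
p-value = 0.6111

Since p-value > α = 0.01, we fail to reject H₀.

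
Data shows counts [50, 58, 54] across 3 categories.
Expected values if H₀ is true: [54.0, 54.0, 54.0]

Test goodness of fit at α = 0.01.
Chi-square goodness of fit test:
H₀: observed counts match expected distribution
H₁: observed counts differ from expected distribution
df = k - 1 = 2
χ² = Σ(O - E)²/E
   = (50 - 54.0)²/54.0 + (58 - 54.0)²/54.0 + (54 - 54.0)²/54.0
   = 0.296 + 0.296 + 0.000
   = 0.59
p-value = 0.7436

Since p-value > α = 0.01, we fail to reject H₀.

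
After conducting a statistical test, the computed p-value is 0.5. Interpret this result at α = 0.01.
Since p = 0.5 > α = 0.01, fail to reject H₀.
There is insufficient evidence to reject the null hypothesis; the result is not statistically significant at the 0.01 level.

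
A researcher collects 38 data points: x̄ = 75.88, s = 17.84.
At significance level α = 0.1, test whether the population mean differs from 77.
One-sample t-test:
H₀: μ = 77
H₁: μ ≠ 77
df = n - 1 = 37
t = (x̄ - μ₀) / (s/√n) = (75.88 - 77) / (17.84/√38) = -0.387
p-value = 0.7010

Since p-value > α = 0.1, we fail to reject H₀.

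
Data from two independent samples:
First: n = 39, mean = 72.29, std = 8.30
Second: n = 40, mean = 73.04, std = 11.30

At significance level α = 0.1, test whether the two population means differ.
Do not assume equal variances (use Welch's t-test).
Welch's two-sample t-test:
H₀: μ₁ = μ₂
H₁: μ₁ ≠ μ₂
s₁²/n₁ = 8.30²/39 = 1.7664,  s₂²/n₂ = 11.30²/40 = 3.1923
SE = √(s₁²/n₁ + s₂²/n₂) = √(1.7664 + 3.1923) = 2.2268
df (Welch-Satterthwaite) = (s₁²/n₁ + s₂²/n₂)² / [(s₁²/n₁)²/(n₁-1) + (s₂²/n₂)²/(n₂-1)] ≈ 71.60
t = (x̄₁ - x̄₂) / SE = (72.29 - 73.04) / 2.2268 = -0.75 / 2.2268 = -0.337
p-value = 0.7372

Since p-value > α = 0.1, we fail to reject H₀.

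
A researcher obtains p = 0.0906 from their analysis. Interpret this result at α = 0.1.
Since p = 0.0906 < α = 0.1, reject H₀.
There is sufficient evidence to reject the null hypothesis; the result is statistically significant at the 0.1 level.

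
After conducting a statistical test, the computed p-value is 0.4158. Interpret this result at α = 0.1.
Since p = 0.4158 > α = 0.1, fail to reject H₀.
There is insufficient evidence to reject the null hypothesis; the result is not statistically significant at the 0.1 level.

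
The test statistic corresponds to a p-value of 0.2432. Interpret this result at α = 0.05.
Since p = 0.2432 > α = 0.05, fail to reject H₀.
There is insufficient evidence to reject the null hypothesis; the result is not statistically significant at the 0.05 level.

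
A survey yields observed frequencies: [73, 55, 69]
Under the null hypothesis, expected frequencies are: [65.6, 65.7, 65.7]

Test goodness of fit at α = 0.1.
Chi-square goodness of fit test:
H₀: observed counts match expected distribution
H₁: observed counts differ from expected distribution
df = k - 1 = 2
χ² = Σ(O - E)²/E
   = (73 - 65.6)²/65.6 + (55 - 65.7)²/65.7 + (69 - 65.7)²/65.7
   = 0.835 + 1.743 + 0.166
   = 2.74
p-value = 0.2537

Since p-value > α = 0.1, we fail to reject H₀.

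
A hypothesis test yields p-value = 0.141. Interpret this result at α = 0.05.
Since p = 0.141 > α = 0.05, fail to reject H₀.
There is insufficient evidence to reject the null hypothesis; the result is not statistically significant at the 0.05 level.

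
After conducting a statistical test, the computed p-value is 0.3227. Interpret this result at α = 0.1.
Since p = 0.3227 > α = 0.1, fail to reject H₀.
There is insufficient evidence to reject the null hypothesis; the result is not statistically significant at the 0.1 level.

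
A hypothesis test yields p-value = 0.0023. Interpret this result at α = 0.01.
Since p = 0.0023 < α = 0.01, reject H₀.
There is sufficient evidence to reject the null hypothesis; the result is statistically significant at the 0.01 level.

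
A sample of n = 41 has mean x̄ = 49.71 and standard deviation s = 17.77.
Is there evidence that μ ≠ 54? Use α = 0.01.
One-sample t-test:
H₀: μ = 54
H₁: μ ≠ 54
df = n - 1 = 40
t = (x̄ - μ₀) / (s/√n) = (49.71 - 54) / (17.77/√41) = -1.546
p-value = 0.1300

Since p-value > α = 0.01, we fail to reject H₀.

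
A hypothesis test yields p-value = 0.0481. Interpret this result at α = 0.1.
Since p = 0.0481 < α = 0.1, reject H₀.
There is sufficient evidence to reject the null hypothesis; the result is statistically significant at the 0.1 level.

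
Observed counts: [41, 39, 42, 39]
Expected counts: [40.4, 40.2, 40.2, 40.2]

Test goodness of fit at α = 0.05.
Chi-square goodness of fit test:
H₀: observed counts match expected distribution
H₁: observed counts differ from expected distribution
df = k - 1 = 3
χ² = Σ(O - E)²/E
   = (41 - 40.4)²/40.4 + (39 - 40.2)²/40.2 + (42 - 40.2)²/40.2 + (39 - 40.2)²/40.2
   = 0.009 + 0.036 + 0.081 + 0.036
   = 0.16
p-value = 0.9836

Since p-value > α = 0.05, we fail to reject H₀.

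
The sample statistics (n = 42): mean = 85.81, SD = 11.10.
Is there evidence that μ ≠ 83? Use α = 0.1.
One-sample t-test:
H₀: μ = 83
H₁: μ ≠ 83
df = n - 1 = 41
t = (x̄ - μ₀) / (s/√n) = (85.81 - 83) / (11.10/√42) = 1.641
p-value = 0.1085

Since p-value > α = 0.1, we fail to reject H₀.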